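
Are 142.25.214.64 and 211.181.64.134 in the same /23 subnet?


Mask: 255.255.254.0
142.25.214.64 AND mask = 142.25.214.0
211.181.64.134 AND mask = 211.181.64.0
No, different subnets (142.25.214.0 vs 211.181.64.0)


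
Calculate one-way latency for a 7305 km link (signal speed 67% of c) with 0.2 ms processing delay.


Speed = 0.67 * 3e5 km/s = 201000 km/s
Propagation delay = 7305 / 201000 = 0.0363 s = 36.3433 ms
Processing delay = 0.2 ms
Total one-way latency = 36.5433 ms


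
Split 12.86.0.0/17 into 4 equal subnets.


New prefix = 17 + 2 = 19
Each subnet has 8192 addresses
  12.86.0.0/19
  12.86.32.0/19
  12.86.64.0/19
  12.86.96.0/19
Subnets: 12.86.0.0/19, 12.86.32.0/19, 12.86.64.0/19, 12.86.96.0/19


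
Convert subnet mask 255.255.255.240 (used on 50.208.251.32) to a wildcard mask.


Subnet mask: 255.255.255.240
Wildcard = 255.255.255.255 - subnet mask
255 - 255 = 0
255 - 255 = 0
255 - 255 = 0
255 - 240 = 15
Wildcard: 0.0.0.15


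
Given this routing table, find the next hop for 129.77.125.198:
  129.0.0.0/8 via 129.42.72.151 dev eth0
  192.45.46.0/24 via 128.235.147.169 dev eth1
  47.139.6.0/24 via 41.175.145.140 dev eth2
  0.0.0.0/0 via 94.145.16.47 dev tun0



Longest prefix match for 129.77.125.198:
  /8 129.0.0.0: MATCH
  /24 192.45.46.0: no
  /24 47.139.6.0: no
  /0 0.0.0.0: MATCH
Selected: next-hop 129.42.72.151 via eth0 (matched /8)


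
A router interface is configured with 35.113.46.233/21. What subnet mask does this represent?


/21 means 21 network bits, 11 host bits
Binary: 11111111111111111111100000000000
Mask: 255.255.248.0


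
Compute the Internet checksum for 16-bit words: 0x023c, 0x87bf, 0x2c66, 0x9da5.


Sum all words (with carry folding):
+ 0x023c = 0x023c
+ 0x87bf = 0x89fb
+ 0x2c66 = 0xb661
+ 0x9da5 = 0x5407
One's complement: ~0x5407
Checksum = 0xabf8


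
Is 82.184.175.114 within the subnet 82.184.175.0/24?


Subnet network: 82.184.175.0
Test IP AND mask: 82.184.175.0
Yes, 82.184.175.114 is in 82.184.175.0/24


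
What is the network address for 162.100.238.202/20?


IP:   10100010.01100100.11101110.11001010
Mask: 11111111.11111111.11110000.00000000
AND operation:
Net:  10100010.01100100.11100000.00000000
Network: 162.100.224.0/20


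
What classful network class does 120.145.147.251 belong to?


First octet: 120
Binary: 01111000
0xxxxxxx -> Class A (1-126)
Class A, default mask 255.0.0.0 (/8)


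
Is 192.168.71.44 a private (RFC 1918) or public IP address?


RFC 1918 private ranges:
  10.0.0.0/8 (10.0.0.0 - 10.255.255.255)
  172.16.0.0/12 (172.16.0.0 - 172.31.255.255)
  192.168.0.0/16 (192.168.0.0 - 192.168.255.255)
Private (in 192.168.0.0/16)


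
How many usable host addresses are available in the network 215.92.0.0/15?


Host bits = 32 - 15 = 17
Total addresses = 2^17 = 131072
Usable = total - 2 (network and broadcast)
Usable hosts: 131070


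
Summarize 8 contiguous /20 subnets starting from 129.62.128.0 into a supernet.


Original prefix: /20
Number of subnets: 8 = 2^3
New prefix = 20 - 3 = 17
Supernet: 129.62.128.0/17


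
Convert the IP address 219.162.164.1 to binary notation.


219 = 11011011
162 = 10100010
164 = 10100100
1 = 00000001
Binary: 11011011.10100010.10100100.00000001


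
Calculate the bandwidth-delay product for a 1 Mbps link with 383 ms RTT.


BDP = bandwidth * RTT
= 1 Mbps * 383 ms
= 1 * 1e6 * 383 / 1000 bits
= 383000 bits
= 47875 bytes
= 46.7529 KB
BDP = 383000 bits (47875 bytes)


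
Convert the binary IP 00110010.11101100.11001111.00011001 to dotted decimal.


00110010 = 50
11101100 = 236
11001111 = 207
00011001 = 25
IP: 50.236.207.25


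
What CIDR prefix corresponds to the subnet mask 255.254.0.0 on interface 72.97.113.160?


Binary: 11111111.11111110.00000000.00000000
Count leading 1s
Prefix: /15


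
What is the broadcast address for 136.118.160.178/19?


Network: 136.118.160.0/19
Host bits = 13
Set all host bits to 1:
Broadcast: 136.118.191.255


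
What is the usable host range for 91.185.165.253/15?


Network: 91.184.0.0
Broadcast: 91.185.255.255
First usable = network + 1
Last usable = broadcast - 1
Range: 91.184.0.1 to 91.185.255.254


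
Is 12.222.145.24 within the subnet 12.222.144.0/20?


Subnet network: 12.222.144.0
Test IP AND mask: 12.222.144.0
Yes, 12.222.145.24 is in 12.222.144.0/20


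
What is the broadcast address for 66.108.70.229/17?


Network: 66.108.0.0/17
Host bits = 15
Set all host bits to 1:
Broadcast: 66.108.127.255


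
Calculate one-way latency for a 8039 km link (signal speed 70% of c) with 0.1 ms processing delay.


Speed = 0.7 * 3e5 km/s = 210000 km/s
Propagation delay = 8039 / 210000 = 0.0383 s = 38.281 ms
Processing delay = 0.1 ms
Total one-way latency = 38.381 ms


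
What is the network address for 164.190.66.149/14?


IP:   10100100.10111110.01000010.10010101
Mask: 11111111.11111100.00000000.00000000
AND operation:
Net:  10100100.10111100.00000000.00000000
Network: 164.188.0.0/14


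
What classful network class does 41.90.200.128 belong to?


First octet: 41
Binary: 00101001
0xxxxxxx -> Class A (1-126)
Class A, default mask 255.0.0.0 (/8)


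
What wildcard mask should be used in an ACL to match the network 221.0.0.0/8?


Subnet mask: 255.0.0.0
Wildcard = 255.255.255.255 - subnet mask
255 - 255 = 0
255 - 0 = 255
255 - 0 = 255
255 - 0 = 255
Wildcard: 0.255.255.255


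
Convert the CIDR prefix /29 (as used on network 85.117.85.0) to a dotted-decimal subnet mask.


/29 means 29 network bits, 3 host bits
Binary: 11111111111111111111111111111000
Mask: 255.255.255.248


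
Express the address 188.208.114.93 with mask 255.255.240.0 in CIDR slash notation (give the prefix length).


Binary: 11111111.11111111.11110000.00000000
Count leading 1s
Prefix: /20


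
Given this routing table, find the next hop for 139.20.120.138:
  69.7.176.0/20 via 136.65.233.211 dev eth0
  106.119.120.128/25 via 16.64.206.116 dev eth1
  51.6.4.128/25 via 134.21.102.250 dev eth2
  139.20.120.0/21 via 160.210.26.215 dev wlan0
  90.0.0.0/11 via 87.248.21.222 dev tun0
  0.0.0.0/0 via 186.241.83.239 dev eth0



Longest prefix match for 139.20.120.138:
  /20 69.7.176.0: no
  /25 106.119.120.128: no
  /25 51.6.4.128: no
  /21 139.20.120.0: MATCH
  /11 90.0.0.0: no
  /0 0.0.0.0: MATCH
Selected: next-hop 160.210.26.215 via wlan0 (matched /21)


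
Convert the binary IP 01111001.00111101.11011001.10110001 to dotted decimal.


01111001 = 121
00111101 = 61
11011001 = 217
10110001 = 177
IP: 121.61.217.177


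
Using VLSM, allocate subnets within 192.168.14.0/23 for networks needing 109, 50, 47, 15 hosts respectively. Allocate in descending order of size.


109 hosts -> /25 (126 usable): 192.168.14.0/25
50 hosts -> /26 (62 usable): 192.168.14.128/26
47 hosts -> /26 (62 usable): 192.168.14.192/26
15 hosts -> /27 (30 usable): 192.168.15.0/27
Allocation: 192.168.14.0/25 (109 hosts, 126 usable); 192.168.14.128/26 (50 hosts, 62 usable); 192.168.14.192/26 (47 hosts, 62 usable); 192.168.15.0/27 (15 hosts, 30 usable)


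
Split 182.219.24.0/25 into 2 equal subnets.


New prefix = 25 + 1 = 26
Each subnet has 64 addresses
  182.219.24.0/26
  182.219.24.64/26
Subnets: 182.219.24.0/26, 182.219.24.64/26


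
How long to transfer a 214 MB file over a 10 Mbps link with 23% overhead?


Effective throughput = 10 * (1 - 23/100) = 7.7 Mbps
File size in Mb = 214 * 8 = 1712 Mb
Time = 1712 / 7.7
Time = 222.3377 seconds


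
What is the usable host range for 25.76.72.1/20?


Network: 25.76.64.0
Broadcast: 25.76.79.255
First usable = network + 1
Last usable = broadcast - 1
Range: 25.76.64.1 to 25.76.79.254


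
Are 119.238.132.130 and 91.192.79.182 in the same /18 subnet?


Mask: 255.255.192.0
119.238.132.130 AND mask = 119.238.128.0
91.192.79.182 AND mask = 91.192.64.0
No, different subnets (119.238.128.0 vs 91.192.64.0)


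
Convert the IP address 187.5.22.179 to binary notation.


187 = 10111011
5 = 00000101
22 = 00010110
179 = 10110011
Binary: 10111011.00000101.00010110.10110011


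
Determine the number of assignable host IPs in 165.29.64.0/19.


Host bits = 32 - 19 = 13
Total addresses = 2^13 = 8192
Usable = total - 2 (network and broadcast)
Usable hosts: 8190


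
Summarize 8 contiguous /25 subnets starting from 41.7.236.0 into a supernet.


Original prefix: /25
Number of subnets: 8 = 2^3
New prefix = 25 - 3 = 22
Supernet: 41.7.236.0/22


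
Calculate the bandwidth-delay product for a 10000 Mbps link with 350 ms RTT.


BDP = bandwidth * RTT
= 10000 Mbps * 350 ms
= 10000 * 1e6 * 350 / 1000 bits
= 3500000000 bits
= 437500000 bytes
= 427246.0938 KB
BDP = 3500000000 bits (437500000 bytes)


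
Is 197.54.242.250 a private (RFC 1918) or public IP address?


RFC 1918 private ranges:
  10.0.0.0/8 (10.0.0.0 - 10.255.255.255)
  172.16.0.0/12 (172.16.0.0 - 172.31.255.255)
  192.168.0.0/16 (192.168.0.0 - 192.168.255.255)
Public (not in any RFC 1918 range)


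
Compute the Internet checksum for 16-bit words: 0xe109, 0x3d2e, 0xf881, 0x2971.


Sum all words (with carry folding):
+ 0xe109 = 0xe109
+ 0x3d2e = 0x1e38
+ 0xf881 = 0x16ba
+ 0x2971 = 0x402b
One's complement: ~0x402b
Checksum = 0xbfd4


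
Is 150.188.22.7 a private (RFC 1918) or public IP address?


RFC 1918 private ranges:
  10.0.0.0/8 (10.0.0.0 - 10.255.255.255)
  172.16.0.0/12 (172.16.0.0 - 172.31.255.255)
  192.168.0.0/16 (192.168.0.0 - 192.168.255.255)
Public (not in any RFC 1918 range)


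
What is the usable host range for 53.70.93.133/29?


Network: 53.70.93.128
Broadcast: 53.70.93.135
First usable = network + 1
Last usable = broadcast - 1
Range: 53.70.93.129 to 53.70.93.134


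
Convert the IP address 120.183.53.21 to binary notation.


120 = 01111000
183 = 10110111
53 = 00110101
21 = 00010101
Binary: 01111000.10110111.00110101.00010101


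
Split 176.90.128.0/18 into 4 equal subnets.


New prefix = 18 + 2 = 20
Each subnet has 4096 addresses
  176.90.128.0/20
  176.90.144.0/20
  176.90.160.0/20
  176.90.176.0/20
Subnets: 176.90.128.0/20, 176.90.144.0/20, 176.90.160.0/20, 176.90.176.0/20


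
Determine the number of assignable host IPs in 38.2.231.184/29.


Host bits = 32 - 29 = 3
Total addresses = 2^3 = 8
Usable = total - 2 (network and broadcast)
Usable hosts: 6


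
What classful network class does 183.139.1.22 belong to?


First octet: 183
Binary: 10110111
10xxxxxx -> Class B (128-191)
Class B, default mask 255.255.0.0 (/16)


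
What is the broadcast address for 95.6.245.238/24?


Network: 95.6.245.0/24
Host bits = 8
Set all host bits to 1:
Broadcast: 95.6.245.255


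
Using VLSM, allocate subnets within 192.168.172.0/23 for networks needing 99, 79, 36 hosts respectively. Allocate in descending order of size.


99 hosts -> /25 (126 usable): 192.168.172.0/25
79 hosts -> /25 (126 usable): 192.168.172.128/25
36 hosts -> /26 (62 usable): 192.168.173.0/26
Allocation: 192.168.172.0/25 (99 hosts, 126 usable); 192.168.172.128/25 (79 hosts, 126 usable); 192.168.173.0/26 (36 hosts, 62 usable)


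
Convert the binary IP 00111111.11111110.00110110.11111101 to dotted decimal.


00111111 = 63
11111110 = 254
00110110 = 54
11111101 = 253
IP: 63.254.54.253


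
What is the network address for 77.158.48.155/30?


IP:   01001101.10011110.00110000.10011011
Mask: 11111111.11111111.11111111.11111100
AND operation:
Net:  01001101.10011110.00110000.10011000
Network: 77.158.48.152/30


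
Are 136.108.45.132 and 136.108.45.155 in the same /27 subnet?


Mask: 255.255.255.224
136.108.45.132 AND mask = 136.108.45.128
136.108.45.155 AND mask = 136.108.45.128
Yes, same subnet (136.108.45.128)


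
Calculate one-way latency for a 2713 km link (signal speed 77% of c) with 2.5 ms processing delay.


Speed = 0.77 * 3e5 km/s = 231000 km/s
Propagation delay = 2713 / 231000 = 0.0117 s = 11.7446 ms
Processing delay = 2.5 ms
Total one-way latency = 14.2446 ms


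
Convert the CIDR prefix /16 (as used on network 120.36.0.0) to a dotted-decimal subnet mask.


/16 means 16 network bits, 16 host bits
Binary: 11111111111111110000000000000000
Mask: 255.255.0.0


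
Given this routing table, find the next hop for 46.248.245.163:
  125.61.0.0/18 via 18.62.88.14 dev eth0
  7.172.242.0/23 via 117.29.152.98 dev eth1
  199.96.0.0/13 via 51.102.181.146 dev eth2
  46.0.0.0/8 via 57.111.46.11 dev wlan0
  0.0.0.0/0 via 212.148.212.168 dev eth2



Longest prefix match for 46.248.245.163:
  /18 125.61.0.0: no
  /23 7.172.242.0: no
  /13 199.96.0.0: no
  /8 46.0.0.0: MATCH
  /0 0.0.0.0: MATCH
Selected: next-hop 57.111.46.11 via wlan0 (matched /8)


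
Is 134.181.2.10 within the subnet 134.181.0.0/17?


Subnet network: 134.181.0.0
Test IP AND mask: 134.181.0.0
Yes, 134.181.2.10 is in 134.181.0.0/17


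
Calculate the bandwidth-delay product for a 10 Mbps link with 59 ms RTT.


BDP = bandwidth * RTT
= 10 Mbps * 59 ms
= 10 * 1e6 * 59 / 1000 bits
= 590000 bits
= 73750 bytes
= 72.0215 KB
BDP = 590000 bits (73750 bytes)


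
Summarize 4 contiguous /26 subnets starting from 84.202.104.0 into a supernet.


Original prefix: /26
Number of subnets: 4 = 2^2
New prefix = 26 - 2 = 24
Supernet: 84.202.104.0/24


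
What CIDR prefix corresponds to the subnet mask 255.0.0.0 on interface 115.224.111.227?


Binary: 11111111.00000000.00000000.00000000
Count leading 1s
Prefix: /8


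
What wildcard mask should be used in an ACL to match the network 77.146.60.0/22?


Subnet mask: 255.255.252.0
Wildcard = 255.255.255.255 - subnet mask
255 - 255 = 0
255 - 255 = 0
255 - 252 = 3
255 - 0 = 255
Wildcard: 0.0.3.255


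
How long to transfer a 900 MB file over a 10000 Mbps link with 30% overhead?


Effective throughput = 10000 * (1 - 30/100) = 7000 Mbps
File size in Mb = 900 * 8 = 7200 Mb
Time = 7200 / 7000
Time = 1.0286 seconds


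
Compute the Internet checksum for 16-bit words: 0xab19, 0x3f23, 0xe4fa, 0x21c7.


Sum all words (with carry folding):
+ 0xab19 = 0xab19
+ 0x3f23 = 0xea3c
+ 0xe4fa = 0xcf37
+ 0x21c7 = 0xf0fe
One's complement: ~0xf0fe
Checksum = 0x0f01


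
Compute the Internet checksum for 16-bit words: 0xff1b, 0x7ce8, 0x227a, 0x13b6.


Sum all words (with carry folding):
+ 0xff1b = 0xff1b
+ 0x7ce8 = 0x7c04
+ 0x227a = 0x9e7e
+ 0x13b6 = 0xb234
One's complement: ~0xb234
Checksum = 0x4dcb


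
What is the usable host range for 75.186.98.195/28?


Network: 75.186.98.192
Broadcast: 75.186.98.207
First usable = network + 1
Last usable = broadcast - 1
Range: 75.186.98.193 to 75.186.98.206


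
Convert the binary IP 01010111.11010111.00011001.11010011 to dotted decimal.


01010111 = 87
11010111 = 215
00011001 = 25
11010011 = 211
IP: 87.215.25.211


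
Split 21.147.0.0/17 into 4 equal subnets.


New prefix = 17 + 2 = 19
Each subnet has 8192 addresses
  21.147.0.0/19
  21.147.32.0/19
  21.147.64.0/19
  21.147.96.0/19
Subnets: 21.147.0.0/19, 21.147.32.0/19, 21.147.64.0/19, 21.147.96.0/19


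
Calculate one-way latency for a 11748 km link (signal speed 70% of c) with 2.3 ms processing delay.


Speed = 0.7 * 3e5 km/s = 210000 km/s
Propagation delay = 11748 / 210000 = 0.0559 s = 55.9429 ms
Processing delay = 2.3 ms
Total one-way latency = 58.2429 ms


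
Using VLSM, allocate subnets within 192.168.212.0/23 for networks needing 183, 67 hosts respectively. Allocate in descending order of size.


183 hosts -> /24 (254 usable): 192.168.212.0/24
67 hosts -> /25 (126 usable): 192.168.213.0/25
Allocation: 192.168.212.0/24 (183 hosts, 254 usable); 192.168.213.0/25 (67 hosts, 126 usable)


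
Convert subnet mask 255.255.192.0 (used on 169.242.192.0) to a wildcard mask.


Subnet mask: 255.255.192.0
Wildcard = 255.255.255.255 - subnet mask
255 - 255 = 0
255 - 255 = 0
255 - 192 = 63
255 - 0 = 255
Wildcard: 0.0.63.255


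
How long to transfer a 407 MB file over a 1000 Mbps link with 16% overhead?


Effective throughput = 1000 * (1 - 16/100) = 840 Mbps
File size in Mb = 407 * 8 = 3256 Mb
Time = 3256 / 840
Time = 3.8762 seconds


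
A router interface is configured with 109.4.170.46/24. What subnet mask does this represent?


/24 means 24 network bits, 8 host bits
Binary: 11111111111111111111111100000000
Mask: 255.255.255.0


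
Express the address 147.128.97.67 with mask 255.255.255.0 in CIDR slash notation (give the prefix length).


Binary: 11111111.11111111.11111111.00000000
Count leading 1s
Prefix: /24


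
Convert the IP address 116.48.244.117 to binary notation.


116 = 01110100
48 = 00110000
244 = 11110100
117 = 01110101
Binary: 01110100.00110000.11110100.01110101


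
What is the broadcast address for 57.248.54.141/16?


Network: 57.248.0.0/16
Host bits = 16
Set all host bits to 1:
Broadcast: 57.248.255.255


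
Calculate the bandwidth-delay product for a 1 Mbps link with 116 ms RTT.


BDP = bandwidth * RTT
= 1 Mbps * 116 ms
= 1 * 1e6 * 116 / 1000 bits
= 116000 bits
= 14500 bytes
= 14.1602 KB
BDP = 116000 bits (14500 bytes)


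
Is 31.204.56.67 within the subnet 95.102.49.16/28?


Subnet network: 95.102.49.16
Test IP AND mask: 31.204.56.64
No, 31.204.56.67 is not in 95.102.49.16/28


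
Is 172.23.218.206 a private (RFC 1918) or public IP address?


RFC 1918 private ranges:
  10.0.0.0/8 (10.0.0.0 - 10.255.255.255)
  172.16.0.0/12 (172.16.0.0 - 172.31.255.255)
  192.168.0.0/16 (192.168.0.0 - 192.168.255.255)
Private (in 172.16.0.0/12)


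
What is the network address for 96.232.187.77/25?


IP:   01100000.11101000.10111011.01001101
Mask: 11111111.11111111.11111111.10000000
AND operation:
Net:  01100000.11101000.10111011.00000000
Network: 96.232.187.0/25


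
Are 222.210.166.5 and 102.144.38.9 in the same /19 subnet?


Mask: 255.255.224.0
222.210.166.5 AND mask = 222.210.160.0
102.144.38.9 AND mask = 102.144.32.0
No, different subnets (222.210.160.0 vs 102.144.32.0)


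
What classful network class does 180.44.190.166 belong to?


First octet: 180
Binary: 10110100
10xxxxxx -> Class B (128-191)
Class B, default mask 255.255.0.0 (/16)


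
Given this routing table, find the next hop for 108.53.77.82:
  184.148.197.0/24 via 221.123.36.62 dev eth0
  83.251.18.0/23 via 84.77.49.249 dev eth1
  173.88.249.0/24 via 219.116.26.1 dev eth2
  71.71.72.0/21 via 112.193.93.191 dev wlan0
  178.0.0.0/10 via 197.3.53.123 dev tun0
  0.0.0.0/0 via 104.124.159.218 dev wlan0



Longest prefix match for 108.53.77.82:
  /24 184.148.197.0: no
  /23 83.251.18.0: no
  /24 173.88.249.0: no
  /21 71.71.72.0: no
  /10 178.0.0.0: no
  /0 0.0.0.0: MATCH
Selected: next-hop 104.124.159.218 via wlan0 (matched /0)


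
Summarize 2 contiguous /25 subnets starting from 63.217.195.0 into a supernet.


Original prefix: /25
Number of subnets: 2 = 2^1
New prefix = 25 - 1 = 24
Supernet: 63.217.195.0/24


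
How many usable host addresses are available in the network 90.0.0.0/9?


Host bits = 32 - 9 = 23
Total addresses = 2^23 = 8388608
Usable = total - 2 (network and broadcast)
Usable hosts: 8388606


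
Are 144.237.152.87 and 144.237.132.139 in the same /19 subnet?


Mask: 255.255.224.0
144.237.152.87 AND mask = 144.237.128.0
144.237.132.139 AND mask = 144.237.128.0
Yes, same subnet (144.237.128.0)


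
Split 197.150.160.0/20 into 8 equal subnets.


New prefix = 20 + 3 = 23
Each subnet has 512 addresses
  197.150.160.0/23
  197.150.162.0/23
  197.150.164.0/23
  197.150.166.0/23
  197.150.168.0/23
  197.150.170.0/23
  197.150.172.0/23
  197.150.174.0/23
Subnets: 197.150.160.0/23, 197.150.162.0/23, 197.150.164.0/23, 197.150.166.0/23, 197.150.168.0/23, 197.150.170.0/23, 197.150.172.0/23, 197.150.174.0/23


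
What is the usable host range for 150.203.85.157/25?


Network: 150.203.85.128
Broadcast: 150.203.85.255
First usable = network + 1
Last usable = broadcast - 1
Range: 150.203.85.129 to 150.203.85.254


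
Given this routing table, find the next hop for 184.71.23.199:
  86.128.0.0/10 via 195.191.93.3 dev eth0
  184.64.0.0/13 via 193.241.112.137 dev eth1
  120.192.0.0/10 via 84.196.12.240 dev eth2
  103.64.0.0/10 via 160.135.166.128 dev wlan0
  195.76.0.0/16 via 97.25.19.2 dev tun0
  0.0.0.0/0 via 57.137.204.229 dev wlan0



Longest prefix match for 184.71.23.199:
  /10 86.128.0.0: no
  /13 184.64.0.0: MATCH
  /10 120.192.0.0: no
  /10 103.64.0.0: no
  /16 195.76.0.0: no
  /0 0.0.0.0: MATCH
Selected: next-hop 193.241.112.137 via eth1 (matched /13)


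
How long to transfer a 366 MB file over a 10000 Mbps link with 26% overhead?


Effective throughput = 10000 * (1 - 26/100) = 7400 Mbps
File size in Mb = 366 * 8 = 2928 Mb
Time = 2928 / 7400
Time = 0.3957 seconds


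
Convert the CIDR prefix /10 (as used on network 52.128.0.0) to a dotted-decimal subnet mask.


/10 means 10 network bits, 22 host bits
Binary: 11111111110000000000000000000000
Mask: 255.192.0.0


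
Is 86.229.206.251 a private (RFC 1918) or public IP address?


RFC 1918 private ranges:
  10.0.0.0/8 (10.0.0.0 - 10.255.255.255)
  172.16.0.0/12 (172.16.0.0 - 172.31.255.255)
  192.168.0.0/16 (192.168.0.0 - 192.168.255.255)
Public (not in any RFC 1918 range)


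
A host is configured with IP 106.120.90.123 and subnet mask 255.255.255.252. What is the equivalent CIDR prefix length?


Binary: 11111111.11111111.11111111.11111100
Count leading 1s
Prefix: /30


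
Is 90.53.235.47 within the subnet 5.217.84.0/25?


Subnet network: 5.217.84.0
Test IP AND mask: 90.53.235.0
No, 90.53.235.47 is not in 5.217.84.0/25


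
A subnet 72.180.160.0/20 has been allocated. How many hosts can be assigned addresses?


Host bits = 32 - 20 = 12
Total addresses = 2^12 = 4096
Usable = total - 2 (network and broadcast)
Usable hosts: 4094


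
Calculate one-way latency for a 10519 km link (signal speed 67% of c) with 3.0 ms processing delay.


Speed = 0.67 * 3e5 km/s = 201000 km/s
Propagation delay = 10519 / 201000 = 0.0523 s = 52.3333 ms
Processing delay = 3.0 ms
Total one-way latency = 55.3333 ms


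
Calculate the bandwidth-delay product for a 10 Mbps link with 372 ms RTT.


BDP = bandwidth * RTT
= 10 Mbps * 372 ms
= 10 * 1e6 * 372 / 1000 bits
= 3720000 bits
= 465000 bytes
= 454.1016 KB
BDP = 3720000 bits (465000 bytes)


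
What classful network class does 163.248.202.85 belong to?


First octet: 163
Binary: 10100011
10xxxxxx -> Class B (128-191)
Class B, default mask 255.255.0.0 (/16)


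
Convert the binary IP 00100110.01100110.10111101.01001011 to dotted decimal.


00100110 = 38
01100110 = 102
10111101 = 189
01001011 = 75
IP: 38.102.189.75


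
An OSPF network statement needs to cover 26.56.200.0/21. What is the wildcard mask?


Subnet mask: 255.255.248.0
Wildcard = 255.255.255.255 - subnet mask
255 - 255 = 0
255 - 255 = 0
255 - 248 = 7
255 - 0 = 255
Wildcard: 0.0.7.255


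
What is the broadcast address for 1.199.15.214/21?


Network: 1.199.8.0/21
Host bits = 11
Set all host bits to 1:
Broadcast: 1.199.15.255


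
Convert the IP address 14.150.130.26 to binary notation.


14 = 00001110
150 = 10010110
130 = 10000010
26 = 00011010
Binary: 00001110.10010110.10000010.00011010


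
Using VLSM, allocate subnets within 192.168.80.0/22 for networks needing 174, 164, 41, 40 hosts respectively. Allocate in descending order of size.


174 hosts -> /24 (254 usable): 192.168.80.0/24
164 hosts -> /24 (254 usable): 192.168.81.0/24
41 hosts -> /26 (62 usable): 192.168.82.0/26
40 hosts -> /26 (62 usable): 192.168.82.64/26
Allocation: 192.168.80.0/24 (174 hosts, 254 usable); 192.168.81.0/24 (164 hosts, 254 usable); 192.168.82.0/26 (41 hosts, 62 usable); 192.168.82.64/26 (40 hosts, 62 usable)


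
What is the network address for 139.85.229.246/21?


IP:   10001011.01010101.11100101.11110110
Mask: 11111111.11111111.11111000.00000000
AND operation:
Net:  10001011.01010101.11100000.00000000
Network: 139.85.224.0/21


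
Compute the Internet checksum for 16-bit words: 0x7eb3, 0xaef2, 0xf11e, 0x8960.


Sum all words (with carry folding):
+ 0x7eb3 = 0x7eb3
+ 0xaef2 = 0x2da6
+ 0xf11e = 0x1ec5
+ 0x8960 = 0xa825
One's complement: ~0xa825
Checksum = 0x57da


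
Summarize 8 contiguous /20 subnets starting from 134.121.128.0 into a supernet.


Original prefix: /20
Number of subnets: 8 = 2^3
New prefix = 20 - 3 = 17
Supernet: 134.121.128.0/17


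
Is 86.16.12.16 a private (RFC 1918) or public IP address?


RFC 1918 private ranges:
  10.0.0.0/8 (10.0.0.0 - 10.255.255.255)
  172.16.0.0/12 (172.16.0.0 - 172.31.255.255)
  192.168.0.0/16 (192.168.0.0 - 192.168.255.255)
Public (not in any RFC 1918 range)


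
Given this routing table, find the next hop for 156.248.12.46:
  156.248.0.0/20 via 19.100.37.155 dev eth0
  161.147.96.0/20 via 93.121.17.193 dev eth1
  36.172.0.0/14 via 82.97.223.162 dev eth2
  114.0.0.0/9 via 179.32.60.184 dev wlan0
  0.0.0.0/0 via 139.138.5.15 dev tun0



Longest prefix match for 156.248.12.46:
  /20 156.248.0.0: MATCH
  /20 161.147.96.0: no
  /14 36.172.0.0: no
  /9 114.0.0.0: no
  /0 0.0.0.0: MATCH
Selected: next-hop 19.100.37.155 via eth0 (matched /20)


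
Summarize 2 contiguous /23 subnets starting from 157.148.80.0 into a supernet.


Original prefix: /23
Number of subnets: 2 = 2^1
New prefix = 23 - 1 = 22
Supernet: 157.148.80.0/22


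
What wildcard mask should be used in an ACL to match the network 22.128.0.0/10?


Subnet mask: 255.192.0.0
Wildcard = 255.255.255.255 - subnet mask
255 - 255 = 0
255 - 192 = 63
255 - 0 = 255
255 - 0 = 255
Wildcard: 0.63.255.255


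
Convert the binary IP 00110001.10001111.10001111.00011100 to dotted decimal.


00110001 = 49
10001111 = 143
10001111 = 143
00011100 = 28
IP: 49.143.143.28


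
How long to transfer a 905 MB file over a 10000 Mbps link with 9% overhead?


Effective throughput = 10000 * (1 - 9/100) = 9100 Mbps
File size in Mb = 905 * 8 = 7240 Mb
Time = 7240 / 9100
Time = 0.7956 seconds


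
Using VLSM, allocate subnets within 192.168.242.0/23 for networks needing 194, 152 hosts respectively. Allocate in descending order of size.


194 hosts -> /24 (254 usable): 192.168.242.0/24
152 hosts -> /24 (254 usable): 192.168.243.0/24
Allocation: 192.168.242.0/24 (194 hosts, 254 usable); 192.168.243.0/24 (152 hosts, 254 usable)


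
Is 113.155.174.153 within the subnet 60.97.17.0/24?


Subnet network: 60.97.17.0
Test IP AND mask: 113.155.174.0
No, 113.155.174.153 is not in 60.97.17.0/24


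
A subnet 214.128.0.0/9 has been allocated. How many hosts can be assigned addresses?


Host bits = 32 - 9 = 23
Total addresses = 2^23 = 8388608
Usable = total - 2 (network and broadcast)
Usable hosts: 8388606


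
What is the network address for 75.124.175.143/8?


IP:   01001011.01111100.10101111.10001111
Mask: 11111111.00000000.00000000.00000000
AND operation:
Net:  01001011.00000000.00000000.00000000
Network: 75.0.0.0/8


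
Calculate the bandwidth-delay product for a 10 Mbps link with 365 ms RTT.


BDP = bandwidth * RTT
= 10 Mbps * 365 ms
= 10 * 1e6 * 365 / 1000 bits
= 3650000 bits
= 456250 bytes
= 445.5566 KB
BDP = 3650000 bits (456250 bytes)


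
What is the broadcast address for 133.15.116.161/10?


Network: 133.0.0.0/10
Host bits = 22
Set all host bits to 1:
Broadcast: 133.63.255.255


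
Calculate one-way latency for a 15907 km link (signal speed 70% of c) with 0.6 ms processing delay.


Speed = 0.7 * 3e5 km/s = 210000 km/s
Propagation delay = 15907 / 210000 = 0.0757 s = 75.7476 ms
Processing delay = 0.6 ms
Total one-way latency = 76.3476 ms


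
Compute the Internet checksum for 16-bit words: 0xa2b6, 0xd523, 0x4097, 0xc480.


Sum all words (with carry folding):
+ 0xa2b6 = 0xa2b6
+ 0xd523 = 0x77da
+ 0x4097 = 0xb871
+ 0xc480 = 0x7cf2
One's complement: ~0x7cf2
Checksum = 0x830d


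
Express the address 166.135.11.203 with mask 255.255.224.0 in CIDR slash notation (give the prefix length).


Binary: 11111111.11111111.11100000.00000000
Count leading 1s
Prefix: /19


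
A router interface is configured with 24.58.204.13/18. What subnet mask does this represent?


/18 means 18 network bits, 14 host bits
Binary: 11111111111111111100000000000000
Mask: 255.255.192.0


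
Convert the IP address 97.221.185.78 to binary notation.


97 = 01100001
221 = 11011101
185 = 10111001
78 = 01001110
Binary: 01100001.11011101.10111001.01001110


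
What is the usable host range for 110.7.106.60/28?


Network: 110.7.106.48
Broadcast: 110.7.106.63
First usable = network + 1
Last usable = broadcast - 1
Range: 110.7.106.49 to 110.7.106.62


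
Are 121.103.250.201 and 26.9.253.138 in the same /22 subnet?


Mask: 255.255.252.0
121.103.250.201 AND mask = 121.103.248.0
26.9.253.138 AND mask = 26.9.252.0
No, different subnets (121.103.248.0 vs 26.9.252.0)


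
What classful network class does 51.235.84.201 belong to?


First octet: 51
Binary: 00110011
0xxxxxxx -> Class A (1-126)
Class A, default mask 255.0.0.0 (/8)


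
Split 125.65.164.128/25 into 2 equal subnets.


New prefix = 25 + 1 = 26
Each subnet has 64 addresses
  125.65.164.128/26
  125.65.164.192/26
Subnets: 125.65.164.128/26, 125.65.164.192/26


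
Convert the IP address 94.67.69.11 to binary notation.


94 = 01011110
67 = 01000011
69 = 01000101
11 = 00001011
Binary: 01011110.01000011.01000101.00001011


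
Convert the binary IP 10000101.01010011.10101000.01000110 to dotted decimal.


10000101 = 133
01010011 = 83
10101000 = 168
01000110 = 70
IP: 133.83.168.70


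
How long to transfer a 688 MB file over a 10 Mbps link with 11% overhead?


Effective throughput = 10 * (1 - 11/100) = 8.9 Mbps
File size in Mb = 688 * 8 = 5504 Mb
Time = 5504 / 8.9
Time = 618.427 seconds


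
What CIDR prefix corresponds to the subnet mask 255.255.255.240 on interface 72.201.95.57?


Binary: 11111111.11111111.11111111.11110000
Count leading 1s
Prefix: /28


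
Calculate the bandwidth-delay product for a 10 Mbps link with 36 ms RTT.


BDP = bandwidth * RTT
= 10 Mbps * 36 ms
= 10 * 1e6 * 36 / 1000 bits
= 360000 bits
= 45000 bytes
= 43.9453 KB
BDP = 360000 bits (45000 bytes)


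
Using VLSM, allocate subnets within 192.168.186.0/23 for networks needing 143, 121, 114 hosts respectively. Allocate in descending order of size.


143 hosts -> /24 (254 usable): 192.168.186.0/24
121 hosts -> /25 (126 usable): 192.168.187.0/25
114 hosts -> /25 (126 usable): 192.168.187.128/25
Allocation: 192.168.186.0/24 (143 hosts, 254 usable); 192.168.187.0/25 (121 hosts, 126 usable); 192.168.187.128/25 (114 hosts, 126 usable)


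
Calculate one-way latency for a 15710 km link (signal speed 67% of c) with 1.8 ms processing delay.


Speed = 0.67 * 3e5 km/s = 201000 km/s
Propagation delay = 15710 / 201000 = 0.0782 s = 78.1592 ms
Processing delay = 1.8 ms
Total one-way latency = 79.9592 ms


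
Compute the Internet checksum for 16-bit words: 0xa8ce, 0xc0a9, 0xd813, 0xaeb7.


Sum all words (with carry folding):
+ 0xa8ce = 0xa8ce
+ 0xc0a9 = 0x6978
+ 0xd813 = 0x418c
+ 0xaeb7 = 0xf043
One's complement: ~0xf043
Checksum = 0x0fbc


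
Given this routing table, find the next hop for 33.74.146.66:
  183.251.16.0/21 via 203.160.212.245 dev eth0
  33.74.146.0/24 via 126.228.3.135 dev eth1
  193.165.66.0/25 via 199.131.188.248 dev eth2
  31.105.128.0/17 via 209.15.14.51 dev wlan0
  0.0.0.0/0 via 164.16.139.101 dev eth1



Longest prefix match for 33.74.146.66:
  /21 183.251.16.0: no
  /24 33.74.146.0: MATCH
  /25 193.165.66.0: no
  /17 31.105.128.0: no
  /0 0.0.0.0: MATCH
Selected: next-hop 126.228.3.135 via eth1 (matched /24)


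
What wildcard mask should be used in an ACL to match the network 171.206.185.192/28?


Subnet mask: 255.255.255.240
Wildcard = 255.255.255.255 - subnet mask
255 - 255 = 0
255 - 255 = 0
255 - 255 = 0
255 - 240 = 15
Wildcard: 0.0.0.15


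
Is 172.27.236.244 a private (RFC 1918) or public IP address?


RFC 1918 private ranges:
  10.0.0.0/8 (10.0.0.0 - 10.255.255.255)
  172.16.0.0/12 (172.16.0.0 - 172.31.255.255)
  192.168.0.0/16 (192.168.0.0 - 192.168.255.255)
Private (in 172.16.0.0/12)


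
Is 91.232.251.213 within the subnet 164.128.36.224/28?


Subnet network: 164.128.36.224
Test IP AND mask: 91.232.251.208
No, 91.232.251.213 is not in 164.128.36.224/28


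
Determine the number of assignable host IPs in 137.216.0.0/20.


Host bits = 32 - 20 = 12
Total addresses = 2^12 = 4096
Usable = total - 2 (network and broadcast)
Usable hosts: 4094


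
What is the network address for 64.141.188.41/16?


IP:   01000000.10001101.10111100.00101001
Mask: 11111111.11111111.00000000.00000000
AND operation:
Net:  01000000.10001101.00000000.00000000
Network: 64.141.0.0/16


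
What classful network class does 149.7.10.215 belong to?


First octet: 149
Binary: 10010101
10xxxxxx -> Class B (128-191)
Class B, default mask 255.255.0.0 (/16)


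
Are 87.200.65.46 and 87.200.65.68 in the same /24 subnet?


Mask: 255.255.255.0
87.200.65.46 AND mask = 87.200.65.0
87.200.65.68 AND mask = 87.200.65.0
Yes, same subnet (87.200.65.0)


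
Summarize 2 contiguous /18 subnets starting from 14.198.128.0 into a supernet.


Original prefix: /18
Number of subnets: 2 = 2^1
New prefix = 18 - 1 = 17
Supernet: 14.198.128.0/17


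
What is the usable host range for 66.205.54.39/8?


Network: 66.0.0.0
Broadcast: 66.255.255.255
First usable = network + 1
Last usable = broadcast - 1
Range: 66.0.0.1 to 66.255.255.254


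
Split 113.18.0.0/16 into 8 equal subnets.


New prefix = 16 + 3 = 19
Each subnet has 8192 addresses
  113.18.0.0/19
  113.18.32.0/19
  113.18.64.0/19
  113.18.96.0/19
  113.18.128.0/19
  113.18.160.0/19
  113.18.192.0/19
  113.18.224.0/19
Subnets: 113.18.0.0/19, 113.18.32.0/19, 113.18.64.0/19, 113.18.96.0/19, 113.18.128.0/19, 113.18.160.0/19, 113.18.192.0/19, 113.18.224.0/19


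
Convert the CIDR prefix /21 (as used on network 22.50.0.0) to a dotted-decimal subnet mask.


/21 means 21 network bits, 11 host bits
Binary: 11111111111111111111100000000000
Mask: 255.255.248.0


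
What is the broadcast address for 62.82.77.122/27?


Network: 62.82.77.96/27
Host bits = 5
Set all host bits to 1:
Broadcast: 62.82.77.127


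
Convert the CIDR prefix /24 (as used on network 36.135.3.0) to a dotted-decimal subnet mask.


/24 means 24 network bits, 8 host bits
Binary: 11111111111111111111111100000000
Mask: 255.255.255.0


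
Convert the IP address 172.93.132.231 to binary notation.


172 = 10101100
93 = 01011101
132 = 10000100
231 = 11100111
Binary: 10101100.01011101.10000100.11100111


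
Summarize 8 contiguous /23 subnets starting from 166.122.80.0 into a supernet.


Original prefix: /23
Number of subnets: 8 = 2^3
New prefix = 23 - 3 = 20
Supernet: 166.122.80.0/20


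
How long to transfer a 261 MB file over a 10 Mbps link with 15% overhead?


Effective throughput = 10 * (1 - 15/100) = 8.5 Mbps
File size in Mb = 261 * 8 = 2088 Mb
Time = 2088 / 8.5
Time = 245.6471 seconds


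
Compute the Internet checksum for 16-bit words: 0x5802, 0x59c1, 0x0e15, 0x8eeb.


Sum all words (with carry folding):
+ 0x5802 = 0x5802
+ 0x59c1 = 0xb1c3
+ 0x0e15 = 0xbfd8
+ 0x8eeb = 0x4ec4
One's complement: ~0x4ec4
Checksum = 0xb13b


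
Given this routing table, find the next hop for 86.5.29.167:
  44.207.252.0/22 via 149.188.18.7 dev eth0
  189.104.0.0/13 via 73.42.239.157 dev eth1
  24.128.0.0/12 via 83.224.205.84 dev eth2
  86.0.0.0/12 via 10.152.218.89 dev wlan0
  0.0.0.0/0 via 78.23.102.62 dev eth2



Longest prefix match for 86.5.29.167:
  /22 44.207.252.0: no
  /13 189.104.0.0: no
  /12 24.128.0.0: no
  /12 86.0.0.0: MATCH
  /0 0.0.0.0: MATCH
Selected: next-hop 10.152.218.89 via wlan0 (matched /12)


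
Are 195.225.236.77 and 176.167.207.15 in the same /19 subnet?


Mask: 255.255.224.0
195.225.236.77 AND mask = 195.225.224.0
176.167.207.15 AND mask = 176.167.192.0
No, different subnets (195.225.224.0 vs 176.167.192.0)


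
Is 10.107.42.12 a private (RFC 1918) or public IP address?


RFC 1918 private ranges:
  10.0.0.0/8 (10.0.0.0 - 10.255.255.255)
  172.16.0.0/12 (172.16.0.0 - 172.31.255.255)
  192.168.0.0/16 (192.168.0.0 - 192.168.255.255)
Private (in 10.0.0.0/8)


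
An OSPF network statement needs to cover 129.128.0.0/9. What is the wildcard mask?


Subnet mask: 255.128.0.0
Wildcard = 255.255.255.255 - subnet mask
255 - 255 = 0
255 - 128 = 127
255 - 0 = 255
255 - 0 = 255
Wildcard: 0.127.255.255


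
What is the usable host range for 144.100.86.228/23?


Network: 144.100.86.0
Broadcast: 144.100.87.255
First usable = network + 1
Last usable = broadcast - 1
Range: 144.100.86.1 to 144.100.87.254


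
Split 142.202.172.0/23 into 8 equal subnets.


New prefix = 23 + 3 = 26
Each subnet has 64 addresses
  142.202.172.0/26
  142.202.172.64/26
  142.202.172.128/26
  142.202.172.192/26
  142.202.173.0/26
  142.202.173.64/26
  142.202.173.128/26
  142.202.173.192/26
Subnets: 142.202.172.0/26, 142.202.172.64/26, 142.202.172.128/26, 142.202.172.192/26, 142.202.173.0/26, 142.202.173.64/26, 142.202.173.128/26, 142.202.173.192/26


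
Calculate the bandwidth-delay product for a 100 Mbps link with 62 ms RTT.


BDP = bandwidth * RTT
= 100 Mbps * 62 ms
= 100 * 1e6 * 62 / 1000 bits
= 6200000 bits
= 775000 bytes
= 756.8359 KB
BDP = 6200000 bits (775000 bytes)


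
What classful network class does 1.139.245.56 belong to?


First octet: 1
Binary: 00000001
0xxxxxxx -> Class A (1-126)
Class A, default mask 255.0.0.0 (/8)


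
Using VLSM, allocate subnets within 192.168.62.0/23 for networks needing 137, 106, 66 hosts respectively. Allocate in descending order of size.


137 hosts -> /24 (254 usable): 192.168.62.0/24
106 hosts -> /25 (126 usable): 192.168.63.0/25
66 hosts -> /25 (126 usable): 192.168.63.128/25
Allocation: 192.168.62.0/24 (137 hosts, 254 usable); 192.168.63.0/25 (106 hosts, 126 usable); 192.168.63.128/25 (66 hosts, 126 usable)


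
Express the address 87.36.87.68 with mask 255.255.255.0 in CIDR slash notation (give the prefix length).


Binary: 11111111.11111111.11111111.00000000
Count leading 1s
Prefix: /24


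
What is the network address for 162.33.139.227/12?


IP:   10100010.00100001.10001011.11100011
Mask: 11111111.11110000.00000000.00000000
AND operation:
Net:  10100010.00100000.00000000.00000000
Network: 162.32.0.0/12


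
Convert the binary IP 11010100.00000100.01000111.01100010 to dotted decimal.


11010100 = 212
00000100 = 4
01000111 = 71
01100010 = 98
IP: 212.4.71.98


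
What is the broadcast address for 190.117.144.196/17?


Network: 190.117.128.0/17
Host bits = 15
Set all host bits to 1:
Broadcast: 190.117.255.255


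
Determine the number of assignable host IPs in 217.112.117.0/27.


Host bits = 32 - 27 = 5
Total addresses = 2^5 = 32
Usable = total - 2 (network and broadcast)
Usable hosts: 30


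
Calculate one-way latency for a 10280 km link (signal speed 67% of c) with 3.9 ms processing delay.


Speed = 0.67 * 3e5 km/s = 201000 km/s
Propagation delay = 10280 / 201000 = 0.0511 s = 51.1443 ms
Processing delay = 3.9 ms
Total one-way latency = 55.0443 ms


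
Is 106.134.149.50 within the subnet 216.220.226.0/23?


Subnet network: 216.220.226.0
Test IP AND mask: 106.134.148.0
No, 106.134.149.50 is not in 216.220.226.0/23


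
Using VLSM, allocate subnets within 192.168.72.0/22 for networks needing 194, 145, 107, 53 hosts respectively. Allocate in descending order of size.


194 hosts -> /24 (254 usable): 192.168.72.0/24
145 hosts -> /24 (254 usable): 192.168.73.0/24
107 hosts -> /25 (126 usable): 192.168.74.0/25
53 hosts -> /26 (62 usable): 192.168.74.128/26
Allocation: 192.168.72.0/24 (194 hosts, 254 usable); 192.168.73.0/24 (145 hosts, 254 usable); 192.168.74.0/25 (107 hosts, 126 usable); 192.168.74.128/26 (53 hosts, 62 usable)


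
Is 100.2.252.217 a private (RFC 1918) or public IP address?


RFC 1918 private ranges:
  10.0.0.0/8 (10.0.0.0 - 10.255.255.255)
  172.16.0.0/12 (172.16.0.0 - 172.31.255.255)
  192.168.0.0/16 (192.168.0.0 - 192.168.255.255)
Public (not in any RFC 1918 range)
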